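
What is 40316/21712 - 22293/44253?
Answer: 36113287/26689476 ≈ 1.3531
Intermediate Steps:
40316/21712 - 22293/44253 = 40316*(1/21712) - 22293*1/44253 = 10079/5428 - 2477/4917 = 36113287/26689476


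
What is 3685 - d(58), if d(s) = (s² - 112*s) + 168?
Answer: 6649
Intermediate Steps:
d(s) = 168 + s² - 112*s
3685 - d(58) = 3685 - (168 + 58² - 112*58) = 3685 - (168 + 3364 - 6496) = 3685 - 1*(-2964) = 3685 + 2964 = 6649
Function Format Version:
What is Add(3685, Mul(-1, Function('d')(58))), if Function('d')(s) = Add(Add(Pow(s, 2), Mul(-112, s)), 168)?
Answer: 6649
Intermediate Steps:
Function('d')(s) = Add(168, Pow(s, 2), Mul(-112, s))
Add(3685, Mul(-1, Function('d')(58))) = Add(3685, Mul(-1, Add(168, Pow(58, 2), Mul(-112, 58)))) = Add(3685, Mul(-1, Add(168, 3364, -6496))) = Add(3685, Mul(-1, -2964)) = Add(3685, 2964) = 6649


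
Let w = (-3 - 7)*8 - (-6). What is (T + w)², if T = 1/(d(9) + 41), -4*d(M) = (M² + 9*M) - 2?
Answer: 5329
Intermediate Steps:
d(M) = ½ - 9*M/4 - M²/4 (d(M) = -((M² + 9*M) - 2)/4 = -(-2 + M² + 9*M)/4 = ½ - 9*M/4 - M²/4)
T = 1 (T = 1/((½ - 9/4*9 - ¼*9²) + 41) = 1/((½ - 81/4 - ¼*81) + 41) = 1/((½ - 81/4 - 81/4) + 41) = 1/(-40 + 41) = 1/1 = 1)
w = -74 (w = -10*8 - 1*(-6) = -80 + 6 = -74)
(T + w)² = (1 - 74)² = (-73)² = 5329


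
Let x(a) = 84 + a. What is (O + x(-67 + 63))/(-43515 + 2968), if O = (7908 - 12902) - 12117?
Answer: 17031/40547 ≈ 0.42003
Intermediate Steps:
O = -17111 (O = -4994 - 12117 = -17111)
(O + x(-67 + 63))/(-43515 + 2968) = (-17111 + (84 + (-67 + 63)))/(-43515 + 2968) = (-17111 + (84 - 4))/(-40547) = (-17111 + 80)*(-1/40547) = -17031*(-1/40547) = 17031/40547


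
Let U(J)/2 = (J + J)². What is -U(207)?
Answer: -342792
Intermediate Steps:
U(J) = 8*J² (U(J) = 2*(J + J)² = 2*(2*J)² = 2*(4*J²) = 8*J²)
-U(207) = -8*207² = -8*42849 = -1*342792 = -342792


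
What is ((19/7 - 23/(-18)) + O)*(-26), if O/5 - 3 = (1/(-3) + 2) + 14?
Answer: -159419/63 ≈ -2530.5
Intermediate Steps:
O = 280/3 (O = 15 + 5*((1/(-3) + 2) + 14) = 15 + 5*((-⅓ + 2) + 14) = 15 + 5*(5/3 + 14) = 15 + 5*(47/3) = 15 + 235/3 = 280/3 ≈ 93.333)
((19/7 - 23/(-18)) + O)*(-26) = ((19/7 - 23/(-18)) + 280/3)*(-26) = ((19*(⅐) - 23*(-1/18)) + 280/3)*(-26) = ((19/7 + 23/18) + 280/3)*(-26) = (503/126 + 280/3)*(-26) = (12263/126)*(-26) = -159419/63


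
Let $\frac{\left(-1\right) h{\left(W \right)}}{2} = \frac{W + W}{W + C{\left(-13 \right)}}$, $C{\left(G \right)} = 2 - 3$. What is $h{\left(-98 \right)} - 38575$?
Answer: $- \frac{3819317}{99} \approx -38579.0$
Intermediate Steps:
$C{\left(G \right)} = -1$
$h{\left(W \right)} = - \frac{4 W}{-1 + W}$ ($h{\left(W \right)} = - 2 \frac{W + W}{W - 1} = - 2 \frac{2 W}{-1 + W} = - \frac{4 W}{-1 + W}$)
$h{\left(-98 \right)} - 38575 = \left(-4\right) \left(-98\right) \frac{1}{-1 - 98} - 38575 = \left(-4\right) \left(-98\right) \frac{1}{-99} - 38575 = \left(-4\right) \left(-98\right) \left(- \frac{1}{99}\right) - 38575 = - \frac{392}{99} - 38575 = - \frac{3819317}{99}$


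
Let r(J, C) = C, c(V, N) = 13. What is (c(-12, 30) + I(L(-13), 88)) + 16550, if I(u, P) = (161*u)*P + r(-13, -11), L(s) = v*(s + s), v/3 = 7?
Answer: -7719176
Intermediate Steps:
v = 21 (v = 3*7 = 21)
L(s) = 42*s (L(s) = 21*(s + s) = 21*(2*s) = 42*s)
I(u, P) = -11 + 161*P*u (I(u, P) = (161*u)*P - 11 = 161*P*u - 11 = -11 + 161*P*u)
(c(-12, 30) + I(L(-13), 88)) + 16550 = (13 + (-11 + 161*88*(42*(-13)))) + 16550 = (13 + (-11 + 161*88*(-546))) + 16550 = (13 + (-11 - 7735728)) + 16550 = (13 - 7735739) + 16550 = -7735726 + 16550 = -7719176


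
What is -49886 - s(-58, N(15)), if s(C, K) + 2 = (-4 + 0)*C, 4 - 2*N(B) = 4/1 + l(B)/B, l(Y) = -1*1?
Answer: -50116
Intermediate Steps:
l(Y) = -1
N(B) = 1/(2*B) (N(B) = 2 - (4/1 - 1/B)/2 = 2 - (4*1 - 1/B)/2 = 2 - (4 - 1/B)/2 = 2 + (-2 + 1/(2*B)) = 1/(2*B))
s(C, K) = -2 - 4*C (s(C, K) = -2 + (-4 + 0)*C = -2 - 4*C)
-49886 - s(-58, N(15)) = -49886 - (-2 - 4*(-58)) = -49886 - (-2 + 232) = -49886 - 1*230 = -49886 - 230 = -50116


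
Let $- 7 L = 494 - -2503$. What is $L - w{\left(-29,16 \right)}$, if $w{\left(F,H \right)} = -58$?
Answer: $- \frac{2591}{7} \approx -370.14$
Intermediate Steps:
$L = - \frac{2997}{7}$ ($L = - \frac{494 - -2503}{7} = - \frac{494 + 2503}{7} = \left(- \frac{1}{7}\right) 2997 = - \frac{2997}{7} \approx -428.14$)
$L - w{\left(-29,16 \right)} = - \frac{2997}{7} - -58 = - \frac{2997}{7} + 58 = - \frac{2591}{7}$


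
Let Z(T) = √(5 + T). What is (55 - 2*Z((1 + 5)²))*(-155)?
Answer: -8525 + 310*√41 ≈ -6540.0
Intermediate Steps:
(55 - 2*Z((1 + 5)²))*(-155) = (55 - 2*√(5 + (1 + 5)²))*(-155) = (55 - 2*√(5 + 6²))*(-155) = (55 - 2*√(5 + 36))*(-155) = (55 - 2*√41)*(-155) = -8525 + 310*√41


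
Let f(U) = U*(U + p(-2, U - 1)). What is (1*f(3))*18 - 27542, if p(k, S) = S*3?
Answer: -27056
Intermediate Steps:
p(k, S) = 3*S
f(U) = U*(-3 + 4*U) (f(U) = U*(U + 3*(U - 1)) = U*(U + 3*(-1 + U)) = U*(U + (-3 + 3*U)) = U*(-3 + 4*U))
(1*f(3))*18 - 27542 = (1*(3*(-3 + 4*3)))*18 - 27542 = (1*(3*(-3 + 12)))*18 - 27542 = (1*(3*9))*18 - 27542 = (1*27)*18 - 27542 = 27*18 - 27542 = 486 - 27542 = -27056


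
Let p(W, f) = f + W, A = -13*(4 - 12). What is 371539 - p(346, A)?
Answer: 371089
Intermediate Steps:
A = 104 (A = -13*(-8) = 104)
p(W, f) = W + f
371539 - p(346, A) = 371539 - (346 + 104) = 371539 - 1*450 = 371539 - 450 = 371089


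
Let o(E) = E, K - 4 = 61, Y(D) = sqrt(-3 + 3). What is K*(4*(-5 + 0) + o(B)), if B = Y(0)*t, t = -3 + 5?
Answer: -1300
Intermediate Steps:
Y(D) = 0 (Y(D) = sqrt(0) = 0)
t = 2
K = 65 (K = 4 + 61 = 65)
B = 0 (B = 0*2 = 0)
K*(4*(-5 + 0) + o(B)) = 65*(4*(-5 + 0) + 0) = 65*(4*(-5) + 0) = 65*(-20 + 0) = 65*(-20) = -1300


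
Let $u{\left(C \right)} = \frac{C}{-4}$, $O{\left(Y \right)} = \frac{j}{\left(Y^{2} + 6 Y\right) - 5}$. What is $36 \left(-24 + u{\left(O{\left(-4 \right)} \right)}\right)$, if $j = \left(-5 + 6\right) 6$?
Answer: $- \frac{11178}{13} \approx -859.85$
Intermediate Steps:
$j = 6$ ($j = 1 \cdot 6 = 6$)
$O{\left(Y \right)} = \frac{6}{-5 + Y^{2} + 6 Y}$ ($O{\left(Y \right)} = \frac{6}{\left(Y^{2} + 6 Y\right) - 5} = \frac{6}{-5 + Y^{2} + 6 Y}$)
$u{\left(C \right)} = - \frac{C}{4}$ ($u{\left(C \right)} = C \left(- \frac{1}{4}\right) = - \frac{C}{4}$)
$36 \left(-24 + u{\left(O{\left(-4 \right)} \right)}\right) = 36 \left(-24 - \frac{6 \frac{1}{-5 + \left(-4\right)^{2} + 6 \left(-4\right)}}{4}\right) = 36 \left(-24 - \frac{6 \frac{1}{-5 + 16 - 24}}{4}\right) = 36 \left(-24 - \frac{6 \frac{1}{-13}}{4}\right) = 36 \left(-24 - \frac{6 \left(- \frac{1}{13}\right)}{4}\right) = 36 \left(-24 - - \frac{3}{26}\right) = 36 \left(-24 + \frac{3}{26}\right) = 36 \left(- \frac{621}{26}\right) = - \frac{11178}{13}$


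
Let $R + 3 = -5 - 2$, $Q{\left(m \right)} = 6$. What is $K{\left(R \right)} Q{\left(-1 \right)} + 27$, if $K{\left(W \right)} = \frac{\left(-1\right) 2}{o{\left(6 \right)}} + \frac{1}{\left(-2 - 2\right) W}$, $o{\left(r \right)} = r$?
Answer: $\frac{503}{20} \approx 25.15$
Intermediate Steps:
$R = -10$ ($R = -3 - 7 = -10$)
$K{\left(W \right)} = - \frac{1}{3} - \frac{1}{4 W}$ ($K{\left(W \right)} = \frac{\left(-1\right) 2}{6} + \frac{1}{\left(-2 - 2\right) W} = \left(-2\right) \frac{1}{6} + \frac{1}{\left(-4\right) W} = - \frac{1}{3} - \frac{1}{4 W}$)
$K{\left(R \right)} Q{\left(-1 \right)} + 27 = \frac{-3 - -40}{12 \left(-10\right)} 6 + 27 = \frac{1}{12} \left(- \frac{1}{10}\right) \left(-3 + 40\right) 6 + 27 = \frac{1}{12} \left(- \frac{1}{10}\right) 37 \cdot 6 + 27 = \left(- \frac{37}{120}\right) 6 + 27 = - \frac{37}{20} + 27 = \frac{503}{20}$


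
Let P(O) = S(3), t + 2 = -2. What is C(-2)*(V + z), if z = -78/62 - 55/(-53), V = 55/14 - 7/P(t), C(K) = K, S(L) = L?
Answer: -94877/34503 ≈ -2.7498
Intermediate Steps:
t = -4 (t = -2 - 2 = -4)
P(O) = 3
V = 67/42 (V = 55/14 - 7/3 = 67/42 ≈ 1.5952)
z = -362/1643 (z = -78*1/62 - 55*(-1/53) = -39/31 + 55/53 = -362/1643 ≈ -0.22033)
C(-2)*(V + z) = -2*(67/42 - 362/1643) = -2*94877/69006 = -94877/34503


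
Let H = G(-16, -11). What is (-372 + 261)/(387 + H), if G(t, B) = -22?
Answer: -111/365 ≈ -0.30411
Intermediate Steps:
H = -22
(-372 + 261)/(387 + H) = (-372 + 261)/(387 - 22) = -111/365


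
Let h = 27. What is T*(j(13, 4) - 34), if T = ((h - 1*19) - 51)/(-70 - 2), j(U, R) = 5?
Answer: -1247/72 ≈ -17.319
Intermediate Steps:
T = 43/72 (T = ((27 - 1*19) - 51)/(-70 - 2) = ((27 - 19) - 51)/(-72) = (8 - 51)*(-1/72) = -43*(-1/72) = 43/72 ≈ 0.59722)
T*(j(13, 4) - 34) = 43*(5 - 34)/72 = (43/72)*(-29) = -1247/72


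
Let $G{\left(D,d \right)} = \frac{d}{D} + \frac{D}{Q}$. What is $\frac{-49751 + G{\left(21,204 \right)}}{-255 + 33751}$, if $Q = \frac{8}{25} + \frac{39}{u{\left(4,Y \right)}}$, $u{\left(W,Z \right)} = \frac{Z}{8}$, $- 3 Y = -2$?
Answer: $- \frac{4076593137}{2745198176} \approx -1.485$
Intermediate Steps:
$Y = \frac{2}{3}$ ($Y = \left(- \frac{1}{3}\right) \left(-2\right) = \frac{2}{3} \approx 0.66667$)
$u{\left(W,Z \right)} = \frac{Z}{8}$ ($u{\left(W,Z \right)} = Z \frac{1}{8} = \frac{Z}{8}$)
$Q = \frac{11708}{25}$ ($Q = \frac{8}{25} + \frac{39}{\frac{1}{8} \cdot \frac{2}{3}} = 8 \cdot \frac{1}{25} + 39 \frac{1}{\frac{1}{12}} = \frac{8}{25} + 39 \cdot 12 = \frac{8}{25} + 468 = \frac{11708}{25} \approx 468.32$)
$G{\left(D,d \right)} = \frac{25 D}{11708} + \frac{d}{D}$ ($G{\left(D,d \right)} = \frac{d}{D} + \frac{D}{\frac{11708}{25}} = \frac{d}{D} + D \frac{25}{11708} = \frac{d}{D} + \frac{25 D}{11708} = \frac{25 D}{11708} + \frac{d}{D}$)
$\frac{-49751 + G{\left(21,204 \right)}}{-255 + 33751} = \frac{-49751 + \left(\frac{25}{11708} \cdot 21 + \frac{204}{21}\right)}{-255 + 33751} = \frac{-49751 + \left(\frac{525}{11708} + 204 \cdot \frac{1}{21}\right)}{33496} = \left(-49751 + \left(\frac{525}{11708} + \frac{68}{7}\right)\right) \frac{1}{33496} = \left(-49751 + \frac{799819}{81956}\right) \frac{1}{33496} = \left(- \frac{4076593137}{81956}\right) \frac{1}{33496} = - \frac{4076593137}{2745198176}$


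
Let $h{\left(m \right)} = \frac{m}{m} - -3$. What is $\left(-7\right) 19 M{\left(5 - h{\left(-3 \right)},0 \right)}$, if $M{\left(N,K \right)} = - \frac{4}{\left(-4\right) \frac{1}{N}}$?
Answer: $-133$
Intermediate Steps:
$h{\left(m \right)} = 4$ ($h{\left(m \right)} = 1 + 3 = 4$)
$M{\left(N,K \right)} = N$ ($M{\left(N,K \right)} = - 4 \left(- \frac{N}{4}\right) = N$)
$\left(-7\right) 19 M{\left(5 - h{\left(-3 \right)},0 \right)} = \left(-7\right) 19 \left(5 - 4\right) = - 133 \left(5 - 4\right) = \left(-133\right) 1 = -133$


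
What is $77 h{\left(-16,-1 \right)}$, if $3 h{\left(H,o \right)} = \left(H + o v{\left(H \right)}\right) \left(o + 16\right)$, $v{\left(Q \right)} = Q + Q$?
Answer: $6160$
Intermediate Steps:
$v{\left(Q \right)} = 2 Q$
$h{\left(H,o \right)} = \frac{\left(16 + o\right) \left(H + 2 H o\right)}{3}$ ($h{\left(H,o \right)} = \frac{\left(H + o 2 H\right) \left(o + 16\right)}{3} = \frac{\left(H + 2 H o\right) \left(16 + o\right)}{3} = \frac{\left(16 + o\right) \left(H + 2 H o\right)}{3}$)
$77 h{\left(-16,-1 \right)} = 77 \cdot \frac{1}{3} \left(-16\right) \left(16 + 2 \left(-1\right)^{2} + 33 \left(-1\right)\right) = 77 \cdot \frac{1}{3} \left(-16\right) \left(16 + 2 \cdot 1 - 33\right) = 77 \cdot \frac{1}{3} \left(-16\right) \left(16 + 2 - 33\right) = 77 \cdot \frac{1}{3} \left(-16\right) \left(-15\right) = 77 \cdot 80 = 6160$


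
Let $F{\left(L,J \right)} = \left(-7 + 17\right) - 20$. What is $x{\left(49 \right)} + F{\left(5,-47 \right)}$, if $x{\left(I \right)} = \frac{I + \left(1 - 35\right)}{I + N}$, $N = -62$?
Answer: $- \frac{145}{13} \approx -11.154$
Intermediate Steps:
$F{\left(L,J \right)} = -10$ ($F{\left(L,J \right)} = 10 - 20 = -10$)
$x{\left(I \right)} = \frac{-34 + I}{-62 + I}$ ($x{\left(I \right)} = \frac{I + \left(1 - 35\right)}{I - 62} = \frac{I + \left(1 - 35\right)}{-62 + I} = \frac{I - 34}{-62 + I} = \frac{-34 + I}{-62 + I}$)
$x{\left(49 \right)} + F{\left(5,-47 \right)} = \frac{-34 + 49}{-62 + 49} - 10 = \frac{1}{-13} \cdot 15 - 10 = \left(- \frac{1}{13}\right) 15 - 10 = - \frac{15}{13} - 10 = - \frac{145}{13}$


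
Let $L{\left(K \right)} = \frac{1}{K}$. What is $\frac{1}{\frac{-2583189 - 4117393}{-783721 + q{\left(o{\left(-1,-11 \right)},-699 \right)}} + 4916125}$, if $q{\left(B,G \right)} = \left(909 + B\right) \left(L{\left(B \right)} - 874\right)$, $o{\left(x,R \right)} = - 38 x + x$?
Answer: $\frac{59588479}{292944659245409} \approx 2.0341 \cdot 10^{-7}$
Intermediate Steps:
$o{\left(x,R \right)} = - 37 x$
$q{\left(B,G \right)} = \left(-874 + \frac{1}{B}\right) \left(909 + B\right)$ ($q{\left(B,G \right)} = \left(909 + B\right) \left(\frac{1}{B} - 874\right) = \left(909 + B\right) \left(-874 + \frac{1}{B}\right) = \left(-874 + \frac{1}{B}\right) \left(909 + B\right)$)
$\frac{1}{\frac{-2583189 - 4117393}{-783721 + q{\left(o{\left(-1,-11 \right)},-699 \right)}} + 4916125} = \frac{1}{\frac{-2583189 - 4117393}{-783721 - \left(794465 - \frac{909}{37} + 874 \left(-37\right) \left(-1\right)\right)} + 4916125} = \frac{1}{- \frac{6700582}{-783721 - \left(826803 - \frac{909}{37}\right)} + 4916125} = \frac{1}{- \frac{6700582}{-783721 - \frac{30590802}{37}} + 4916125} = \frac{1}{- \frac{6700582}{- \frac{59588479}{37}} + 4916125} = \frac{1}{\left(-6700582\right) \left(- \frac{37}{59588479}\right) + 4916125} = \frac{1}{\frac{247921534}{59588479} + 4916125} = \frac{1}{\frac{292944659245409}{59588479}} = \frac{59588479}{292944659245409}$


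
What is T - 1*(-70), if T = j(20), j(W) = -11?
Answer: 59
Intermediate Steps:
T = -11
T - 1*(-70) = -11 - 1*(-70) = -11 + 70 = 59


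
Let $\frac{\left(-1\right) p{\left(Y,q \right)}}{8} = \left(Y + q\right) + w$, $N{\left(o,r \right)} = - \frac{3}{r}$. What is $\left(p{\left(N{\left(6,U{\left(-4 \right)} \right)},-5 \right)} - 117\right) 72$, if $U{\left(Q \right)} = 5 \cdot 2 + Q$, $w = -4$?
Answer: $-2952$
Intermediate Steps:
$U{\left(Q \right)} = 10 + Q$
$p{\left(Y,q \right)} = 32 - 8 Y - 8 q$ ($p{\left(Y,q \right)} = - 8 \left(\left(Y + q\right) - 4\right) = - 8 \left(-4 + Y + q\right) = 32 - 8 Y - 8 q$)
$\left(p{\left(N{\left(6,U{\left(-4 \right)} \right)},-5 \right)} - 117\right) 72 = \left(\left(32 - 8 \left(- \frac{3}{10 - 4}\right) - -40\right) - 117\right) 72 = \left(\left(32 - 8 \left(- \frac{3}{6}\right) + 40\right) - 117\right) 72 = \left(\left(32 - 8 \left(\left(-3\right) \frac{1}{6}\right) + 40\right) - 117\right) 72 = \left(\left(32 - -4 + 40\right) - 117\right) 72 = \left(\left(32 + 4 + 40\right) - 117\right) 72 = \left(76 - 117\right) 72 = \left(-41\right) 72 = -2952$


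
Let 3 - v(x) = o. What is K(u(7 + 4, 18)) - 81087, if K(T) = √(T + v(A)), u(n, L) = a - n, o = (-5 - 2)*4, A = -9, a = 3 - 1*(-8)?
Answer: -81087 + √31 ≈ -81081.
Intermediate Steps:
a = 11 (a = 3 + 8 = 11)
o = -28 (o = -7*4 = -28)
v(x) = 31 (v(x) = 3 - 1*(-28) = 3 + 28 = 31)
u(n, L) = 11 - n
K(T) = √(31 + T) (K(T) = √(T + 31) = √(31 + T))
K(u(7 + 4, 18)) - 81087 = √(31 + (11 - (7 + 4))) - 81087 = √(31 + (11 - 1*11)) - 81087 = √(31 + (11 - 11)) - 81087 = √(31 + 0) - 81087 = √31 - 81087 = -81087 + √31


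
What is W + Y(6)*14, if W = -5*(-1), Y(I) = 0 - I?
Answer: -79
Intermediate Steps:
Y(I) = -I
W = 5
W + Y(6)*14 = 5 - 1*6*14 = 5 - 6*14 = 5 - 84 = -79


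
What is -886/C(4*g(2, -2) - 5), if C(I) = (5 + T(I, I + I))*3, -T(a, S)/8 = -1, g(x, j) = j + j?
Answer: -886/39 ≈ -22.718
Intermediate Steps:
g(x, j) = 2*j
T(a, S) = 8 (T(a, S) = -8*(-1) = 8)
C(I) = 39 (C(I) = (5 + 8)*3 = 13*3 = 39)
-886/C(4*g(2, -2) - 5) = -886/39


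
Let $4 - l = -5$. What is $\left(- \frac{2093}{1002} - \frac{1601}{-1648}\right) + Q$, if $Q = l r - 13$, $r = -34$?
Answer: $- \frac{264304243}{825648} \approx -320.12$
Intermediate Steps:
$l = 9$ ($l = 4 - -5 = 4 + 5 = 9$)
$Q = -319$ ($Q = 9 \left(-34\right) - 13 = -306 - 13 = -319$)
$\left(- \frac{2093}{1002} - \frac{1601}{-1648}\right) + Q = \left(- \frac{2093}{1002} - \frac{1601}{-1648}\right) - 319 = \left(\left(-2093\right) \frac{1}{1002} - - \frac{1601}{1648}\right) - 319 = \left(- \frac{2093}{1002} + \frac{1601}{1648}\right) - 319 = - \frac{922531}{825648} - 319 = - \frac{264304243}{825648}$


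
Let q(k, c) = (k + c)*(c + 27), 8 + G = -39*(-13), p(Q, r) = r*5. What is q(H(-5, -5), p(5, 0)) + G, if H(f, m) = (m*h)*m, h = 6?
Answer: 4549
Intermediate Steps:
H(f, m) = 6*m² (H(f, m) = (m*6)*m = (6*m)*m = 6*m²)
p(Q, r) = 5*r
G = 499 (G = -8 - 39*(-13) = -8 + 507 = 499)
q(k, c) = (27 + c)*(c + k) (q(k, c) = (c + k)*(27 + c) = (27 + c)*(c + k))
q(H(-5, -5), p(5, 0)) + G = ((5*0)² + 27*(5*0) + 27*(6*(-5)²) + (5*0)*(6*(-5)²)) + 499 = (0² + 27*0 + 27*(6*25) + 0*(6*25)) + 499 = (0 + 0 + 27*150 + 0*150) + 499 = (0 + 0 + 4050 + 0) + 499 = 4050 + 499 = 4549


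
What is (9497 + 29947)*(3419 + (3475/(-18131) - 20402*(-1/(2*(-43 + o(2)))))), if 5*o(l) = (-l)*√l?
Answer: 105157711494872772/837960427 + 4023682440*√2/46217 ≈ 1.2562e+8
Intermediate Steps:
o(l) = -l^(3/2)/5 (o(l) = ((-l)*√l)/5 = (-l^(3/2))/5 = -l^(3/2)/5)
(9497 + 29947)*(3419 + (3475/(-18131) - 20402*(-1/(2*(-43 + o(2)))))) = (9497 + 29947)*(3419 + (3475/(-18131) - 20402*(-1/(2*(-43 - 2*√2/5))))) = 39444*(3419 + (3475*(-1/18131) - 20402*(-1/(2*(-43 - 2*√2/5))))) = 39444*(3419 + (-3475/18131 - 20402*(-1/(2*(-43 - 2*√2/5))))) = 39444*(3419 + (-3475/18131 - 20402/(86 + 4*√2/5))) = 39444*(61986414/18131 - 20402/(86 + 4*√2/5)) = 2444992113816/18131 - 804736488/(86 + 4*√2/5)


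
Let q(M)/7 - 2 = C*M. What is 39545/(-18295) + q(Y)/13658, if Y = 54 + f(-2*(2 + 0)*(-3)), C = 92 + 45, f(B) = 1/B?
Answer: 981689917/599695464 ≈ 1.6370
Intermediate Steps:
f(B) = 1/B
C = 137
Y = 649/12 (Y = 54 + 1/(-2*(2 + 0)*(-3)) = 54 + 1/(-2*2*(-3)) = 54 + 1/(-4*(-3)) = 54 + 1/12 = 649/12 ≈ 54.083)
q(M) = 14 + 959*M (q(M) = 14 + 7*(137*M) = 14 + 959*M)
39545/(-18295) + q(Y)/13658 = 39545/(-18295) + (14 + 959*(649/12))/13658 = 39545*(-1/18295) + (14 + 622391/12)*(1/13658) = -7909/3659 + (622559/12)*(1/13658) = -7909/3659 + 622559/163896 = 981689917/599695464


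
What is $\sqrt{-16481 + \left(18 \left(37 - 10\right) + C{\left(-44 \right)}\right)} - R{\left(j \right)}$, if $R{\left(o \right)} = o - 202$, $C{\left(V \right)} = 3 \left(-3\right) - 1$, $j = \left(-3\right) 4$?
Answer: $214 + i \sqrt{16005} \approx 214.0 + 126.51 i$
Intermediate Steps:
$j = -12$
$C{\left(V \right)} = -10$ ($C{\left(V \right)} = -9 - 1 = -10$)
$R{\left(o \right)} = -202 + o$
$\sqrt{-16481 + \left(18 \left(37 - 10\right) + C{\left(-44 \right)}\right)} - R{\left(j \right)} = \sqrt{-16481 - \left(10 - 18 \left(37 - 10\right)\right)} - \left(-202 - 12\right) = \sqrt{-16481 + \left(18 \cdot 27 - 10\right)} - -214 = \sqrt{-16481 + \left(486 - 10\right)} + 214 = \sqrt{-16481 + 476} + 214 = \sqrt{-16005} + 214 = i \sqrt{16005} + 214 = 214 + i \sqrt{16005}$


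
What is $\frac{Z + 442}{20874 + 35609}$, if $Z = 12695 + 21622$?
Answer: $\frac{34759}{56483} \approx 0.61539$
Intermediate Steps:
$Z = 34317$
$\frac{Z + 442}{20874 + 35609} = \frac{34317 + 442}{20874 + 35609} = \frac{34759}{56483}$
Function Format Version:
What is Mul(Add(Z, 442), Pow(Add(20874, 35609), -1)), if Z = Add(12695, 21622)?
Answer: Rational(34759, 56483) ≈ 0.61539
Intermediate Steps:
Z = 34317
Mul(Add(Z, 442), Pow(Add(20874, 35609), -1)) = Mul(Add(34317, 442), Pow(Add(20874, 35609), -1)) = Mul(34759, Pow(56483, -1)) = Mul(34759, Rational(1, 56483)) = Rational(34759, 56483)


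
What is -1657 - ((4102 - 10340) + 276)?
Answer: 4305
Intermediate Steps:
-1657 - ((4102 - 10340) + 276) = -1657 - (-6238 + 276) = -1657 - 1*(-5962) = -1657 + 5962 = 4305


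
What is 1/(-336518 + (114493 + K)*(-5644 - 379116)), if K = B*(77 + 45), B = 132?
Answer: -1/50248838238 ≈ -1.9901e-11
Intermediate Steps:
K = 16104 (K = 132*(77 + 45) = 132*122 = 16104)
1/(-336518 + (114493 + K)*(-5644 - 379116)) = 1/(-336518 + (114493 + 16104)*(-5644 - 379116)) = 1/(-336518 + 130597*(-384760)) = 1/(-336518 - 50248501720) = 1/(-50248838238) = -1/50248838238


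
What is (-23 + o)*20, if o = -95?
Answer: -2360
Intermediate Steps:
(-23 + o)*20 = (-23 - 95)*20 = -118*20 = -2360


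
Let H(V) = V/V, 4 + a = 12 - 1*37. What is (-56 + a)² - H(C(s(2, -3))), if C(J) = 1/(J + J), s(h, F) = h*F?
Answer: 7224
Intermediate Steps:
a = -29 (a = -4 + (12 - 1*37) = -4 + (12 - 37) = -4 - 25 = -29)
s(h, F) = F*h
C(J) = 1/(2*J)
H(V) = 1
(-56 + a)² - H(C(s(2, -3))) = (-56 - 29)² - 1*1 = (-85)² - 1 = 7225 - 1 = 7224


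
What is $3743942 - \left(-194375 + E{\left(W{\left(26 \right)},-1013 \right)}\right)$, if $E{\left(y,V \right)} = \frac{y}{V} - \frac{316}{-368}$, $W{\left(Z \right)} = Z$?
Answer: $\frac{367035313497}{93196} \approx 3.9383 \cdot 10^{6}$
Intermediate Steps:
$E{\left(y,V \right)} = \frac{79}{92} + \frac{y}{V}$ ($E{\left(y,V \right)} = \frac{y}{V} - - \frac{79}{92} = \frac{y}{V} + \frac{79}{92} = \frac{79}{92} + \frac{y}{V}$)
$3743942 - \left(-194375 + E{\left(W{\left(26 \right)},-1013 \right)}\right) = 3743942 + \left(194375 - \left(\frac{79}{92} + \frac{26}{-1013}\right)\right) = 3743942 + \left(194375 - \left(\frac{79}{92} + 26 \left(- \frac{1}{1013}\right)\right)\right) = 3743942 + \left(194375 - \left(\frac{79}{92} - \frac{26}{1013}\right)\right) = 3743942 + \left(194375 - \frac{77635}{93196}\right) = 3743942 + \frac{18114894865}{93196} = \frac{367035313497}{93196}$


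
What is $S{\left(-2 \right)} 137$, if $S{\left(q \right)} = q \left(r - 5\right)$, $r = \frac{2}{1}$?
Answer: $822$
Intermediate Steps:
$r = 2$ ($r = 2 \cdot 1 = 2$)
$S{\left(q \right)} = - 3 q$ ($S{\left(q \right)} = q \left(2 - 5\right) = q \left(-3\right) = - 3 q$)
$S{\left(-2 \right)} 137 = \left(-3\right) \left(-2\right) 137 = 6 \cdot 137 = 822$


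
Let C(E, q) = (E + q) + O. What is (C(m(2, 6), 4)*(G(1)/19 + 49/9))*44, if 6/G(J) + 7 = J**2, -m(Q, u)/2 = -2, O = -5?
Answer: 40568/57 ≈ 711.72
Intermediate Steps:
m(Q, u) = 4 (m(Q, u) = -2*(-2) = 4)
G(J) = 6/(-7 + J**2)
C(E, q) = -5 + E + q (C(E, q) = (E + q) - 5 = -5 + E + q)
(C(m(2, 6), 4)*(G(1)/19 + 49/9))*44 = ((-5 + 4 + 4)*((6/(-7 + 1**2))/19 + 49/9))*44 = (3*((6/(-7 + 1))*(1/19) + 49*(1/9)))*44 = (3*((6/(-6))*(1/19) + 49/9))*44 = (3*((6*(-1/6))*(1/19) + 49/9))*44 = (3*(-1*1/19 + 49/9))*44 = (3*(-1/19 + 49/9))*44 = (3*(922/171))*44 = (922/57)*44 = 40568/57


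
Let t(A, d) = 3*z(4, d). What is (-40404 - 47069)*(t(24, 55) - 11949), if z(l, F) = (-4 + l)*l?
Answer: 1045214877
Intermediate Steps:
z(l, F) = l*(-4 + l)
t(A, d) = 0 (t(A, d) = 3*(4*(-4 + 4)) = 3*(4*0) = 3*0 = 0)
(-40404 - 47069)*(t(24, 55) - 11949) = (-40404 - 47069)*(0 - 11949) = -87473*(-11949) = 1045214877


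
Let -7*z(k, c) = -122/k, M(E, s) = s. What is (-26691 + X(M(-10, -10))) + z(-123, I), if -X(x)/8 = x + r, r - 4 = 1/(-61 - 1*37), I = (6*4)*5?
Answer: -160577723/6027 ≈ -26643.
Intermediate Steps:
I = 120 (I = 24*5 = 120)
r = 391/98 (r = 4 + 1/(-61 - 1*37) = 4 + 1/(-61 - 37) = 4 + 1/(-98) = 4 - 1/98 = 391/98 ≈ 3.9898)
z(k, c) = 122/(7*k) (z(k, c) = -(-122)/(7*k) = 122/(7*k))
X(x) = -1564/49 - 8*x (X(x) = -8*(x + 391/98) = -8*(391/98 + x) = -1564/49 - 8*x)
(-26691 + X(M(-10, -10))) + z(-123, I) = (-26691 + (-1564/49 - 8*(-10))) + (122/7)/(-123) = (-26691 + (-1564/49 + 80)) + (122/7)*(-1/123) = (-26691 + 2356/49) - 122/861 = -1305503/49 - 122/861 = -160577723/6027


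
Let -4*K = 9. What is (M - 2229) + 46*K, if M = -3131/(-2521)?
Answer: -11754203/5042 ≈ -2331.3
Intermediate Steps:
K = -9/4 (K = -¼*9 = -9/4 ≈ -2.2500)
M = 3131/2521 (M = -3131*(-1/2521) = 3131/2521 ≈ 1.2420)
(M - 2229) + 46*K = (3131/2521 - 2229) + 46*(-9/4) = -5616178/2521 - 207/2 = -11754203/5042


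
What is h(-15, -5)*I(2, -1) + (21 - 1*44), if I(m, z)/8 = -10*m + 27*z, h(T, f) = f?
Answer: 1857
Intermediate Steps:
I(m, z) = -80*m + 216*z (I(m, z) = 8*(-10*m + 27*z) = -80*m + 216*z)
h(-15, -5)*I(2, -1) + (21 - 1*44) = -5*(-80*2 + 216*(-1)) + (21 - 1*44) = -5*(-160 - 216) + (21 - 44) = -5*(-376) - 23 = 1880 - 23 = 1857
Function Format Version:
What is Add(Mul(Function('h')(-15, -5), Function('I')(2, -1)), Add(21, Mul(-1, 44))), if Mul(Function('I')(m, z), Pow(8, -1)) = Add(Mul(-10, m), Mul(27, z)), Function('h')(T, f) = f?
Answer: 1857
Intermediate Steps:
Function('I')(m, z) = Add(Mul(-80, m), Mul(216, z)) (Function('I')(m, z) = Mul(8, Add(Mul(-10, m), Mul(27, z))) = Add(Mul(-80, m), Mul(216, z)))
Add(Mul(Function('h')(-15, -5), Function('I')(2, -1)), Add(21, Mul(-1, 44))) = Add(Mul(-5, Add(Mul(-80, 2), Mul(216, -1))), Add(21, Mul(-1, 44))) = Add(Mul(-5, Add(-160, -216)), Add(21, -44)) = Add(Mul(-5, -376), -23) = Add(1880, -23) = 1857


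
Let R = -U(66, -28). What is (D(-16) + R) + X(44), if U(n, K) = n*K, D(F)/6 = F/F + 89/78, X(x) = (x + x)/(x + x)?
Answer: 24204/13 ≈ 1861.8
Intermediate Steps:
X(x) = 1 (X(x) = (2*x)/((2*x)) = (2*x)*(1/(2*x)) = 1)
D(F) = 167/13 (D(F) = 6*(F/F + 89/78) = 6*(1 + 89*(1/78)) = 6*(1 + 89/78) = 6*(167/78) = 167/13)
U(n, K) = K*n
R = 1848 (R = -(-28)*66 = -1*(-1848) = 1848)
(D(-16) + R) + X(44) = (167/13 + 1848) + 1 = 24191/13 + 1 = 24204/13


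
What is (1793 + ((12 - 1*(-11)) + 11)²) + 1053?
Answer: 4002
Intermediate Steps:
(1793 + ((12 - 1*(-11)) + 11)²) + 1053 = (1793 + ((12 + 11) + 11)²) + 1053 = (1793 + (23 + 11)²) + 1053 = (1793 + 34²) + 1053 = (1793 + 1156) + 1053 = 2949 + 1053 = 4002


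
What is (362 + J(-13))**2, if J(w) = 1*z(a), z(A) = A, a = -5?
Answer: 127449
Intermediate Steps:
J(w) = -5 (J(w) = 1*(-5) = -5)
(362 + J(-13))**2 = (362 - 5)**2 = 357**2 = 127449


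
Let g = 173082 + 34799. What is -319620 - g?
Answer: -527501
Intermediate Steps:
g = 207881
-319620 - g = -319620 - 1*207881 = -319620 - 207881 = -527501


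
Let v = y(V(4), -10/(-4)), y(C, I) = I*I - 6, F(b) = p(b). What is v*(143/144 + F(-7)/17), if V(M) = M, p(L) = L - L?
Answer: 143/576 ≈ 0.24826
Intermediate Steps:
p(L) = 0
F(b) = 0
y(C, I) = -6 + I² (y(C, I) = I² - 6 = -6 + I²)
v = ¼ (v = -6 + (-10/(-4))² = -6 + (-10*(-¼))² = -6 + (5/2)² = -6 + 25/4 = ¼ ≈ 0.25000)
v*(143/144 + F(-7)/17) = (143/144 + 0/17)/4 = (143*(1/144) + 0*(1/17))/4 = (143/144 + 0)/4 = (¼)*(143/144) = 143/576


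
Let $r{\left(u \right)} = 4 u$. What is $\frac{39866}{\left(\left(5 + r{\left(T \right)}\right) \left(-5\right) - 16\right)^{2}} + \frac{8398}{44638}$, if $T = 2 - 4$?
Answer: $\frac{889773453}{22319} \approx 39866.0$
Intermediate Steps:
$T = -2$ ($T = 2 - 4 = -2$)
$\frac{39866}{\left(\left(5 + r{\left(T \right)}\right) \left(-5\right) - 16\right)^{2}} + \frac{8398}{44638} = \frac{39866}{\left(\left(5 + 4 \left(-2\right)\right) \left(-5\right) - 16\right)^{2}} + \frac{8398}{44638} = \frac{39866}{\left(\left(5 - 8\right) \left(-5\right) - 16\right)^{2}} + 8398 \cdot \frac{1}{44638} = \frac{39866}{\left(\left(-3\right) \left(-5\right) - 16\right)^{2}} + \frac{4199}{22319} = \frac{39866}{\left(15 - 16\right)^{2}} + \frac{4199}{22319} = \frac{39866}{\left(-1\right)^{2}} + \frac{4199}{22319} = \frac{39866}{1} + \frac{4199}{22319} = 39866 \cdot 1 + \frac{4199}{22319} = 39866 + \frac{4199}{22319} = \frac{889773453}{22319}$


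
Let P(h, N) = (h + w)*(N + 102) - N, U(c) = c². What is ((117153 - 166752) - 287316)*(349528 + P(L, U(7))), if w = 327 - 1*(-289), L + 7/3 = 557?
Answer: -177301406445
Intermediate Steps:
L = 1664/3 (L = -7/3 + 557 = 1664/3 ≈ 554.67)
w = 616 (w = 327 + 289 = 616)
P(h, N) = -N + (102 + N)*(616 + h) (P(h, N) = (h + 616)*(N + 102) - N = (616 + h)*(102 + N) - N = (102 + N)*(616 + h) - N = -N + (102 + N)*(616 + h))
((117153 - 166752) - 287316)*(349528 + P(L, U(7))) = ((117153 - 166752) - 287316)*(349528 + (62832 + 102*(1664/3) + 615*7² + 7²*(1664/3))) = (-49599 - 287316)*(349528 + (62832 + 56576 + 615*49 + 49*(1664/3))) = -336915*(349528 + (62832 + 56576 + 30135 + 81536/3)) = -336915*(349528 + 530165/3) = -336915*1578749/3 = -177301406445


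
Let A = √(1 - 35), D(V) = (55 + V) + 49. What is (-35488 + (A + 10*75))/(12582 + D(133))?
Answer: -34738/12819 + I*√34/12819 ≈ -2.7099 + 0.00045487*I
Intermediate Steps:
D(V) = 104 + V
A = I*√34 (A = √(-34) = I*√34 ≈ 5.8309*I)
(-35488 + (A + 10*75))/(12582 + D(133)) = (-35488 + (I*√34 + 10*75))/(12582 + (104 + 133)) = (-35488 + (I*√34 + 750))/(12582 + 237) = (-35488 + (750 + I*√34))/12819 = (-34738 + I*√34)*(1/12819) = -34738/12819 + I*√34/12819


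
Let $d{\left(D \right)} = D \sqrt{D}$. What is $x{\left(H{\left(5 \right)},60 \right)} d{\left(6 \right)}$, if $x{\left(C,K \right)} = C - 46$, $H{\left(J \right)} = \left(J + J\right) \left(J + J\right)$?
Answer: $324 \sqrt{6} \approx 793.63$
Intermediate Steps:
$H{\left(J \right)} = 4 J^{2}$ ($H{\left(J \right)} = 2 J 2 J = 4 J^{2}$)
$x{\left(C,K \right)} = -46 + C$
$d{\left(D \right)} = D^{\frac{3}{2}}$
$x{\left(H{\left(5 \right)},60 \right)} d{\left(6 \right)} = \left(-46 + 4 \cdot 5^{2}\right) 6^{\frac{3}{2}} = \left(-46 + 4 \cdot 25\right) 6 \sqrt{6} = \left(-46 + 100\right) 6 \sqrt{6} = 54 \cdot 6 \sqrt{6} = 324 \sqrt{6}$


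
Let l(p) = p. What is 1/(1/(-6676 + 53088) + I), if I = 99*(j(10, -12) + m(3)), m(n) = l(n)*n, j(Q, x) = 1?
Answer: 46412/45947881 ≈ 0.0010101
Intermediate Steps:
m(n) = n² (m(n) = n*n = n²)
I = 990 (I = 99*(1 + 3²) = 99*(1 + 9) = 99*10 = 990)
1/(1/(-6676 + 53088) + I) = 1/(1/(-6676 + 53088) + 990) = 1/(1/46412 + 990) = 1/(45947881/46412) = 46412/45947881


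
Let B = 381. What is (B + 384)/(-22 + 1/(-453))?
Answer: -346545/9967 ≈ -34.769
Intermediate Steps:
(B + 384)/(-22 + 1/(-453)) = (381 + 384)/(-22 + 1/(-453)) = 765/(-22 - 1/453) = 765/(-9967/453) = 765*(-453/9967) = -346545/9967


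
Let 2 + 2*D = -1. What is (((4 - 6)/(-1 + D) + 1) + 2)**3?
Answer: 6859/125 ≈ 54.872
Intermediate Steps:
D = -3/2 (D = -1 + (1/2)*(-1) = -1 - 1/2 = -3/2 ≈ -1.5000)
(((4 - 6)/(-1 + D) + 1) + 2)**3 = (((4 - 6)/(-1 - 3/2) + 1) + 2)**3 = ((-2/(-5/2) + 1) + 2)**3 = ((-2*(-2/5) + 1) + 2)**3 = ((4/5 + 1) + 2)**3 = (9/5 + 2)**3 = (19/5)**3 = 6859/125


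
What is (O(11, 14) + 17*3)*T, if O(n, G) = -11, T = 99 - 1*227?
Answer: -5120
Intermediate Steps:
T = -128 (T = 99 - 227 = -128)
(O(11, 14) + 17*3)*T = (-11 + 17*3)*(-128) = (-11 + 51)*(-128) = 40*(-128) = -5120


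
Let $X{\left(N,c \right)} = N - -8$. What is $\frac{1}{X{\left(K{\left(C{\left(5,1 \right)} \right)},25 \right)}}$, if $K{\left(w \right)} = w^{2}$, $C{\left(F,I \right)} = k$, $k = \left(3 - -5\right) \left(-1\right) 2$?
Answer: $\frac{1}{264} \approx 0.0037879$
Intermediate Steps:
$k = -16$ ($k = \left(3 + 5\right) \left(-1\right) 2 = 8 \left(-1\right) 2 = \left(-8\right) 2 = -16$)
$C{\left(F,I \right)} = -16$
$X{\left(N,c \right)} = 8 + N$ ($X{\left(N,c \right)} = N + 8 = 8 + N$)
$\frac{1}{X{\left(K{\left(C{\left(5,1 \right)} \right)},25 \right)}} = \frac{1}{8 + \left(-16\right)^{2}} = \frac{1}{8 + 256} = \frac{1}{264}$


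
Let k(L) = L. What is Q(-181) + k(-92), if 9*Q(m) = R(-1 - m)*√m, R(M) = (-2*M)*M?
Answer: -92 - 7200*I*√181 ≈ -92.0 - 96866.0*I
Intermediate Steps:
R(M) = -2*M²
Q(m) = -2*√m*(-1 - m)²/9 (Q(m) = ((-2*(-1 - m)²)*√m)/9 = (-2*√m*(-1 - m)²)/9 = -2*√m*(-1 - m)²/9)
Q(-181) + k(-92) = -2*√(-181)*(1 - 181)²/9 - 92 = -2/9*I*√181*(-180)² - 92 = -2/9*I*√181*32400 - 92 = -7200*I*√181 - 92 = -92 - 7200*I*√181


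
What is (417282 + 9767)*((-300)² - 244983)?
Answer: -66185335167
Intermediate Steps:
(417282 + 9767)*((-300)² - 244983) = 427049*(90000 - 244983) = 427049*(-154983) = -66185335167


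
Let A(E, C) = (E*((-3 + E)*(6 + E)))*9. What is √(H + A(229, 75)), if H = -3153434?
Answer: 2*√26576569 ≈ 10311.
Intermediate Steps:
A(E, C) = 9*E*(-3 + E)*(6 + E) (A(E, C) = (E*(-3 + E)*(6 + E))*9 = 9*E*(-3 + E)*(6 + E))
√(H + A(229, 75)) = √(-3153434 + 9*229*(-18 + 229² + 3*229)) = √(-3153434 + 9*229*(-18 + 52441 + 687)) = √(-3153434 + 9*229*53110) = √(-3153434 + 109459710) = √106306276 = 2*√26576569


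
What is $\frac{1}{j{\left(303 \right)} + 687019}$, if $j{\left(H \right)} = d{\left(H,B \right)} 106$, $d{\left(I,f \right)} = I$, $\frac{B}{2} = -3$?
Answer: $\frac{1}{719137} \approx 1.3906 \cdot 10^{-6}$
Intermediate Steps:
$B = -6$ ($B = 2 \left(-3\right) = -6$)
$j{\left(H \right)} = 106 H$ ($j{\left(H \right)} = H 106 = 106 H$)
$\frac{1}{j{\left(303 \right)} + 687019} = \frac{1}{106 \cdot 303 + 687019} = \frac{1}{32118 + 687019} = \frac{1}{719137}$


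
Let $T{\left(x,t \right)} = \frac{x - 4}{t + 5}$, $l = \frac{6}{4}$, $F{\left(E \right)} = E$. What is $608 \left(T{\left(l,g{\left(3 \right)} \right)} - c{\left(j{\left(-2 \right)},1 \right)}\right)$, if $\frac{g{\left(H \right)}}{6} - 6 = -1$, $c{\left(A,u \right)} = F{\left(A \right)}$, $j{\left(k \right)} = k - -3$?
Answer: $- \frac{4560}{7} \approx -651.43$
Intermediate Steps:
$j{\left(k \right)} = 3 + k$ ($j{\left(k \right)} = k + 3 = 3 + k$)
$l = \frac{3}{2}$ ($l = 6 \cdot \frac{1}{4} = \frac{3}{2} \approx 1.5$)
$c{\left(A,u \right)} = A$
$g{\left(H \right)} = 30$ ($g{\left(H \right)} = 36 + 6 \left(-1\right) = 36 - 6 = 30$)
$T{\left(x,t \right)} = \frac{-4 + x}{5 + t}$
$608 \left(T{\left(l,g{\left(3 \right)} \right)} - c{\left(j{\left(-2 \right)},1 \right)}\right) = 608 \left(\frac{-4 + \frac{3}{2}}{5 + 30} - \left(3 - 2\right)\right) = 608 \left(\frac{1}{35} \left(- \frac{5}{2}\right) - 1\right) = 608 \left(- \frac{1}{14} - 1\right) = 608 \left(- \frac{15}{14}\right) = - \frac{4560}{7}$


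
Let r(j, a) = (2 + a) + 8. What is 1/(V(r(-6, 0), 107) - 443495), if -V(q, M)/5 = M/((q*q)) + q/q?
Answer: -20/8870107 ≈ -2.2548e-6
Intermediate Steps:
r(j, a) = 10 + a
V(q, M) = -5 - 5*M/q² (V(q, M) = -5*(M/((q*q)) + q/q) = -5*(M/(q²) + 1) = -5*(M/q² + 1) = -5*(1 + M/q²) = -5 - 5*M/q²)
1/(V(r(-6, 0), 107) - 443495) = 1/((-5 - 5*107/(10 + 0)²) - 443495) = 1/((-5 - 5*107/10²) - 443495) = 1/((-5 - 5*107*1/100) - 443495) = 1/((-5 - 107/20) - 443495) = 1/(-207/20 - 443495) = 1/(-8870107/20) = -20/8870107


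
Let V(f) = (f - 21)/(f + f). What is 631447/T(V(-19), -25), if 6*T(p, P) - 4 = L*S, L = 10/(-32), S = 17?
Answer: -20206304/7 ≈ -2.8866e+6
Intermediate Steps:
L = -5/16 (L = 10*(-1/32) = -5/16 ≈ -0.31250)
V(f) = (-21 + f)/(2*f) (V(f) = (-21 + f)/((2*f)) = (-21 + f)*(1/(2*f)) = (-21 + f)/(2*f))
T(p, P) = -7/32 (T(p, P) = 2/3 + (-5/16*17)/6 = 2/3 + (1/6)*(-85/16) = 2/3 - 85/96 = -7/32)
631447/T(V(-19), -25) = 631447/(-7/32) = 631447*(-32/7) = -20206304/7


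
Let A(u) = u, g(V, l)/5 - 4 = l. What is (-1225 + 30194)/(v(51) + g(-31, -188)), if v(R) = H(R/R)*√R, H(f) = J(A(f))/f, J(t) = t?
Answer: -26651480/846349 - 28969*√51/846349 ≈ -31.734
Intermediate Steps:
g(V, l) = 20 + 5*l
H(f) = 1 (H(f) = f/f = 1)
v(R) = √R (v(R) = 1*√R = √R)
(-1225 + 30194)/(v(51) + g(-31, -188)) = (-1225 + 30194)/(√51 + (20 + 5*(-188))) = 28969/(√51 + (20 - 940)) = 28969/(√51 - 920) = 28969/(-920 + √51)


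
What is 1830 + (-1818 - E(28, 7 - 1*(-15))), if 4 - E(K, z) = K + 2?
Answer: 38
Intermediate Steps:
E(K, z) = 2 - K (E(K, z) = 4 - (K + 2) = 4 - (2 + K) = 4 + (-2 - K) = 2 - K)
1830 + (-1818 - E(28, 7 - 1*(-15))) = 1830 + (-1818 - (2 - 1*28)) = 1830 + (-1818 - (2 - 28)) = 1830 + (-1818 - 1*(-26)) = 1830 + (-1818 + 26) = 1830 - 1792 = 38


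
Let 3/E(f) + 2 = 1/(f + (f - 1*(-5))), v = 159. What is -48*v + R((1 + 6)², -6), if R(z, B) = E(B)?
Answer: -38167/5 ≈ -7633.4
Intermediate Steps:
E(f) = 3/(-2 + 1/(5 + 2*f)) (E(f) = 3/(-2 + 1/(f + (f - 1*(-5)))) = 3/(-2 + 1/(f + (f + 5))) = 3/(-2 + 1/(f + (5 + f))) = 3/(-2 + 1/(5 + 2*f)))
R(z, B) = 3*(-5 - 2*B)/(9 + 4*B)
-48*v + R((1 + 6)², -6) = -48*159 + 3*(-5 - 2*(-6))/(9 + 4*(-6)) = -7632 + 3*(-5 + 12)/(9 - 24) = -7632 + 3*7/(-15) = -7632 + 3*(-1/15)*7 = -7632 - 7/5 = -38167/5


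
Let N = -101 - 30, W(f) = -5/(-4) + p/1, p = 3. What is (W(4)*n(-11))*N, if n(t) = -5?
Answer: 11135/4 ≈ 2783.8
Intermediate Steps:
W(f) = 17/4 (W(f) = -5/(-4) + 3/1 = -5*(-¼) + 3*1 = 5/4 + 3 = 17/4)
N = -131
(W(4)*n(-11))*N = ((17/4)*(-5))*(-131) = -85/4*(-131) = 11135/4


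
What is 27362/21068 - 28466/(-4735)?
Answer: 364640379/49878490 ≈ 7.3106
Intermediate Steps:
27362/21068 - 28466/(-4735) = 27362*(1/21068) - 28466*(-1/4735) = 13681/10534 + 28466/4735 = 364640379/49878490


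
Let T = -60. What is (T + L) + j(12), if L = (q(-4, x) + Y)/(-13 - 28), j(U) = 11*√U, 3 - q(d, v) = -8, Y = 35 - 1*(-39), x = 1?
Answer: -2545/41 + 22*√3 ≈ -23.968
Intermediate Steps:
Y = 74 (Y = 35 + 39 = 74)
q(d, v) = 11 (q(d, v) = 3 - 1*(-8) = 3 + 8 = 11)
L = -85/41 (L = (11 + 74)/(-13 - 28) = 85/(-41) = 85*(-1/41) = -85/41 ≈ -2.0732)
(T + L) + j(12) = (-60 - 85/41) + 11*√12 = -2545/41 + 11*(2*√3) = -2545/41 + 22*√3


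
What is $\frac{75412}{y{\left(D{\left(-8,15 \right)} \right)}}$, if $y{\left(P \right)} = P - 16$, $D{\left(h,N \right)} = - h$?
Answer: $- \frac{18853}{2} \approx -9426.5$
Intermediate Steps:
$y{\left(P \right)} = -16 + P$ ($y{\left(P \right)} = P - 16 = -16 + P$)
$\frac{75412}{y{\left(D{\left(-8,15 \right)} \right)}} = \frac{75412}{-16 - -8} = \frac{75412}{-16 + 8} = \frac{75412}{-8} = 75412 \left(- \frac{1}{8}\right) = - \frac{18853}{2}$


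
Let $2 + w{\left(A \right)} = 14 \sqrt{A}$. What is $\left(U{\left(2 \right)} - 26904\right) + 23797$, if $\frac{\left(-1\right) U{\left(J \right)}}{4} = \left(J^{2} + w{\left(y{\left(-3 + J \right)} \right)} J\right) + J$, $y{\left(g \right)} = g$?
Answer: $-3115 - 112 i \approx -3115.0 - 112.0 i$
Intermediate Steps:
$w{\left(A \right)} = -2 + 14 \sqrt{A}$
$U{\left(J \right)} = - 4 J - 4 J^{2} - 4 J \left(-2 + 14 \sqrt{-3 + J}\right)$ ($U{\left(J \right)} = - 4 \left(\left(J^{2} + \left(-2 + 14 \sqrt{-3 + J}\right) J\right) + J\right) = - 4 \left(\left(J^{2} + J \left(-2 + 14 \sqrt{-3 + J}\right)\right) + J\right) = - 4 \left(J + J^{2} + J \left(-2 + 14 \sqrt{-3 + J}\right)\right) = - 4 J - 4 J^{2} - 4 J \left(-2 + 14 \sqrt{-3 + J}\right)$)
$\left(U{\left(2 \right)} - 26904\right) + 23797 = \left(4 \cdot 2 \left(1 - 2 - 14 \sqrt{-3 + 2}\right) - 26904\right) + 23797 = \left(4 \cdot 2 \left(1 - 2 - 14 \sqrt{-1}\right) - 26904\right) + 23797 = \left(4 \cdot 2 \left(1 - 2 - 14 i\right) - 26904\right) + 23797 = \left(4 \cdot 2 \left(-1 - 14 i\right) - 26904\right) + 23797 = \left(\left(-8 - 112 i\right) - 26904\right) + 23797 = \left(-26912 - 112 i\right) + 23797 = -3115 - 112 i$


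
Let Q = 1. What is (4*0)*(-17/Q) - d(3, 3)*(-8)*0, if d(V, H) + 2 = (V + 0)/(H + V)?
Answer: 0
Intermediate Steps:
d(V, H) = -2 + V/(H + V) (d(V, H) = -2 + (V + 0)/(H + V) = -2 + V/(H + V))
(4*0)*(-17/Q) - d(3, 3)*(-8)*0 = (4*0)*(-17/1) - ((-1*3 - 2*3)/(3 + 3))*(-8)*0 = 0*(-17*1) - ((-3 - 6)/6)*(-8)*0 = 0*(-17) - ((1/6)*(-9))*(-8)*0 = 0 - (-3/2*(-8))*0 = 0 - 12*0 = 0 - 1*0 = 0 + 0 = 0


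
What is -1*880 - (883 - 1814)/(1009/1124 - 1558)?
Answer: -1541207484/1750183 ≈ -880.60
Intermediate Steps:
-1*880 - (883 - 1814)/(1009/1124 - 1558) = -880 - (-931)/(1009*(1/1124) - 1558) = -880 - (-931)/(1009/1124 - 1558) = -880 - (-931)/(-1750183/1124) = -880 - (-931)*(-1124)/1750183 = -880 - 1*1046444/1750183 = -880 - 1046444/1750183 = -1541207484/1750183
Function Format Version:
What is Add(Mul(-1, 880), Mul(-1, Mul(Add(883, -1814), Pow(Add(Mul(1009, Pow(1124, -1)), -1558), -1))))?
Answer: Rational(-1541207484, 1750183) ≈ -880.60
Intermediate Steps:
Add(Mul(-1, 880), Mul(-1, Mul(Add(883, -1814), Pow(Add(Mul(1009, Pow(1124, -1)), -1558), -1)))) = Add(-880, Mul(-1, Mul(-931, Pow(Add(Mul(1009, Rational(1, 1124)), -1558), -1)))) = Add(-880, Mul(-1, Mul(-931, Pow(Add(Rational(1009, 1124), -1558), -1)))) = Add(-880, Mul(-1, Mul(-931, Pow(Rational(-1750183, 1124), -1)))) = Add(-880, Mul(-1, Mul(-931, Rational(-1124, 1750183)))) = Add(-880, Mul(-1, Rational(1046444, 1750183))) = Add(-880, Rational(-1046444, 1750183)) = Rational(-1541207484, 1750183)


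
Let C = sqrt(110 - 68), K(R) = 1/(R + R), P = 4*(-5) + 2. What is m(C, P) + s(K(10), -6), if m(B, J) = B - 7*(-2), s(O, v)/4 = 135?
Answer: 554 + sqrt(42) ≈ 560.48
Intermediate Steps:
P = -18 (P = -20 + 2 = -18)
K(R) = 1/(2*R)
s(O, v) = 540 (s(O, v) = 4*135 = 540)
C = sqrt(42) ≈ 6.4807
m(B, J) = 14 + B (m(B, J) = B + 14 = 14 + B)
m(C, P) + s(K(10), -6) = (14 + sqrt(42)) + 540 = 554 + sqrt(42)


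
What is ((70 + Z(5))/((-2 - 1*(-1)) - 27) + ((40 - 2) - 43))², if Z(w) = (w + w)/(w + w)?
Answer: 44521/784 ≈ 56.787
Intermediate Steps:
Z(w) = 1 (Z(w) = (2*w)/((2*w)) = (2*w)*(1/(2*w)) = 1)
((70 + Z(5))/((-2 - 1*(-1)) - 27) + ((40 - 2) - 43))² = ((70 + 1)/((-2 - 1*(-1)) - 27) + ((40 - 2) - 43))² = (71/((-2 + 1) - 27) + (38 - 43))² = (71/(-1 - 27) - 5)² = (71/(-28) - 5)² = (71*(-1/28) - 5)² = (-71/28 - 5)² = (-211/28)² = 44521/784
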